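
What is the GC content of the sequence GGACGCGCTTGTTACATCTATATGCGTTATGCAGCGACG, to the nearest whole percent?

51%

G=11, C=9, A=8, T=11
G+C = 11 + 9 = 20 out of 39 bases
%GC = 20/39 × 100 = 51.28% ≈ 51%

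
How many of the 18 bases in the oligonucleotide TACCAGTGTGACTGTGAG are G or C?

9

G=6, T=5, C=3, A=4
G+C = 6 + 3 = 9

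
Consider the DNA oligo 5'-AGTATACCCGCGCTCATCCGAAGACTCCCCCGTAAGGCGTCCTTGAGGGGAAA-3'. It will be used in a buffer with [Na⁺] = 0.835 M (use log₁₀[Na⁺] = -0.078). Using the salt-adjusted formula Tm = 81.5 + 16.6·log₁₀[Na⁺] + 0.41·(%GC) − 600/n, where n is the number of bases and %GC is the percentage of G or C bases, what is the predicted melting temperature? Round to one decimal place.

92.9°C

Length n = 53. Scanning the sequence gives G=14, C=17, A=13, T=9.
G+C = 31, so %GC = 31/53 × 100 = 58.491%
Salt term: 16.6 × (-0.078) = -1.295
GC term: 0.41 × 58.491 = 23.981; length term: −600/53 = −11.321
Tm = 81.5 + (-1.295) + 23.981 − 11.321 = 92.865 → 92.9°C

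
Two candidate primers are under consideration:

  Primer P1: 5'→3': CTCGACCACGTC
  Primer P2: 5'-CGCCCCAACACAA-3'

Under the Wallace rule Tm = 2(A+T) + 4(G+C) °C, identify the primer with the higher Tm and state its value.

Primer P2, 42°C

Primer P1: A+T=4, G+C=8 → Tm = 2(4)+4(8) = 40°C
Primer P2: A+T=5, G+C=8 → Tm = 2(5)+4(8) = 42°C
40°C vs 42°C → primer P2 is higher.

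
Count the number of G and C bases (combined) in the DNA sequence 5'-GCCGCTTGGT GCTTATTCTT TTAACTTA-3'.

11

Scanning the sequence gives G=5, C=6, A=4, T=13.
Total G or C: 5 + 6 = 11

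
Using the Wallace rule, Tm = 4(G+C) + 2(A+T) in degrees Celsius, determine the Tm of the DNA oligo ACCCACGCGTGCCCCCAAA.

A=5, T=1, G=3, C=10
AT pairs contribute 6, GC pairs contribute 13.
Tm = 2(6) + 4(13) = 12 + 52 = 64°C

64°C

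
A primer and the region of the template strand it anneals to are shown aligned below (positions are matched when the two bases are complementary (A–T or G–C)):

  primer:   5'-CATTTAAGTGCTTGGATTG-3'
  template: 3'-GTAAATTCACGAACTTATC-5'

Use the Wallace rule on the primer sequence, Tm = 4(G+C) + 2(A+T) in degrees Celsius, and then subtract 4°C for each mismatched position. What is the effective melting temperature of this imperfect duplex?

44°C

Primer base counts: A=4, T=8, G=5, C=2 → A+T=12, G+C=7
Perfect-match Tm = 2(12) + 4(7) = 24 + 28 = 52°C
Mismatches (positions where the bases are not complementary): 2 (at positions 15, 18)
Effective Tm = 52 − 2×4 = 52 − 8 = 44°C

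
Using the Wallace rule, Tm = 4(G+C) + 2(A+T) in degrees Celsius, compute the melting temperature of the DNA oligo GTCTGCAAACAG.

36°C

T=2, A=4, C=3, G=3
So N_AT = 6 and N_GC = 6.
Tm = 2(6) + 4(6) = 12 + 24 = 36°C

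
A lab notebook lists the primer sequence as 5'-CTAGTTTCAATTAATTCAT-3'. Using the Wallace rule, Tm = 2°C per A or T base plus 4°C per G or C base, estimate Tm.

Counting bases: C=3, A=6, G=1, T=9
AT pairs contribute 15, GC pairs contribute 4.
Tm = 2(15) + 4(4) = 30 + 16 = 46°C

46°C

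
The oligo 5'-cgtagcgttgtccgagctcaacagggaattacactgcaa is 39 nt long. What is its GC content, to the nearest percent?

Base counts: T=8, A=11, C=10, G=10
G+C = 10 + 10 = 20 out of 39 bases
%GC = 20/39 × 100 = 51.28% ≈ 51%

51%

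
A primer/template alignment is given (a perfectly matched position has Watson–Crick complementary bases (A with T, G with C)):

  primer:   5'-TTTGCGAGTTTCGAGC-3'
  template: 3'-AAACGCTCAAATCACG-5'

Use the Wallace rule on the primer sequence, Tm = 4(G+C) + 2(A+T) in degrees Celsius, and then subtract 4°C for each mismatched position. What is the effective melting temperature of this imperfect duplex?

Primer base counts: A=2, T=6, G=5, C=3 → A+T=8, G+C=8
Perfect-match Tm = 2(8) + 4(8) = 16 + 32 = 48°C
Mismatches (positions where the bases are not complementary): 2 (at positions 12, 14)
Effective Tm = 48 − 2×4 = 48 − 8 = 40°C

40°C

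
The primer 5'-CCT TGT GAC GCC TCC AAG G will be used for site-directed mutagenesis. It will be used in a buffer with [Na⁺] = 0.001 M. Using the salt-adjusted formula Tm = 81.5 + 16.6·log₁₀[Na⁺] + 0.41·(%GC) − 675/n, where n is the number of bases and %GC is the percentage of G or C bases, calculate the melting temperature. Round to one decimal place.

Length n = 19. A=3, T=4, G=5, C=7
G+C = 12, so %GC = 12/19 × 100 = 63.158%
Salt term: 16.6 × (-3) = -49.8
GC term: 0.41 × 63.158 = 25.895; length term: −675/19 = −35.526
Tm = 81.5 + (-49.8) + 25.895 − 35.526 = 22.069 → 22.1°C

22.1°C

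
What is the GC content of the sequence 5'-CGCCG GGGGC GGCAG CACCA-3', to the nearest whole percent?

T=0, G=9, C=8, A=3
G+C = 9 + 8 = 17 out of 20 bases
%GC = 17/20 × 100 = 85% ≈ 85%

85%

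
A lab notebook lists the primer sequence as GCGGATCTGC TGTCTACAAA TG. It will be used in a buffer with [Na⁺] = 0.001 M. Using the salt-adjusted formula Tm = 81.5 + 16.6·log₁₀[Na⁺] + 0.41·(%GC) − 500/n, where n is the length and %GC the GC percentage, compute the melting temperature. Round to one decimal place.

29.5°C

Length n = 22. Scanning the sequence gives T=6, C=5, G=6, A=5.
G+C = 11, so %GC = 11/22 × 100 = 50%
Salt term: 16.6 × (-3) = -49.8
GC term: 0.41 × 50 = 20.5; length term: −500/22 = −22.727
Tm = 81.5 + (-49.8) + 20.5 − 22.727 = 29.473 → 29.5°C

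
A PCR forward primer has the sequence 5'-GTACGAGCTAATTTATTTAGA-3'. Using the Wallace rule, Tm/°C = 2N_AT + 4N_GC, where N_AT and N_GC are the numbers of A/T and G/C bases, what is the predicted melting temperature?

54°C

Counting bases: T=8, G=4, A=7, C=2
AT pairs contribute 15, GC pairs contribute 6.
Tm = 2(15) + 4(6) = 30 + 24 = 54°C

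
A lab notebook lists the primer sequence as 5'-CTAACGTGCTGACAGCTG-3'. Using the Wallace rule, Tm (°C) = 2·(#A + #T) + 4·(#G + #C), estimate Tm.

Scanning the sequence gives A=4, G=5, T=4, C=5.
So N_AT = 8 and N_GC = 10.
Tm = 2(8) + 4(10) = 16 + 40 = 56°C

56°C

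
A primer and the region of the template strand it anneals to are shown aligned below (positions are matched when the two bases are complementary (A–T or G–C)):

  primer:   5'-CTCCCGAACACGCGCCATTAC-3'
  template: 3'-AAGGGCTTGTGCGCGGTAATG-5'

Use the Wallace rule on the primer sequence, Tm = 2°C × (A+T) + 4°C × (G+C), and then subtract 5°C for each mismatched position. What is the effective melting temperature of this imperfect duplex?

63°C

Primer base counts: A=5, T=3, G=3, C=10 → A+T=8, G+C=13
Perfect-match Tm = 2(8) + 4(13) = 16 + 52 = 68°C
Mismatches (positions where the bases are not complementary): 1 (at position 1)
Effective Tm = 68 − 1×5 = 68 − 5 = 63°C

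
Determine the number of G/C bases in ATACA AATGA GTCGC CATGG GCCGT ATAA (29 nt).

C=6, A=10, G=7, T=6
G+C = 7 + 6 = 13

13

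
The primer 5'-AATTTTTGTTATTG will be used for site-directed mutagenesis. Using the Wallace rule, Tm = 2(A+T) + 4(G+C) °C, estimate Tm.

32°C

Counting bases: T=9, G=2, A=3, C=0
So N_AT = 12 and N_GC = 2.
Tm = 2(12) + 4(2) = 24 + 8 = 32°C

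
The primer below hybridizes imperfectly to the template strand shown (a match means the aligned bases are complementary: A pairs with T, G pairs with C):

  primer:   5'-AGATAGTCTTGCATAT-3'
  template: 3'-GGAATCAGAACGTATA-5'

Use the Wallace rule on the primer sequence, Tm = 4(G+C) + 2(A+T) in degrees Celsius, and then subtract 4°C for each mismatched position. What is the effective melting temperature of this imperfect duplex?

Primer base counts: A=5, T=6, G=3, C=2 → A+T=11, G+C=5
Perfect-match Tm = 2(11) + 4(5) = 22 + 20 = 42°C
Mismatches (positions where the bases are not complementary): 3 (at positions 1, 2, 3)
Effective Tm = 42 − 3×4 = 42 − 12 = 30°C

30°C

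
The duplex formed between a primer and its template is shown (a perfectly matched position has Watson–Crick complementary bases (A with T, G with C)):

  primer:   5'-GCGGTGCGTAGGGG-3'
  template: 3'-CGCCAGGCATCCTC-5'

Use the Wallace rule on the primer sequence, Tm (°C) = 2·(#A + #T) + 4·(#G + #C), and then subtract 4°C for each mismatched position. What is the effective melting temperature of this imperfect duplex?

42°C

Primer base counts: A=1, T=2, G=9, C=2 → A+T=3, G+C=11
Perfect-match Tm = 2(3) + 4(11) = 6 + 44 = 50°C
Mismatches (positions where the bases are not complementary): 2 (at positions 6, 13)
Effective Tm = 50 − 2×4 = 50 − 8 = 42°C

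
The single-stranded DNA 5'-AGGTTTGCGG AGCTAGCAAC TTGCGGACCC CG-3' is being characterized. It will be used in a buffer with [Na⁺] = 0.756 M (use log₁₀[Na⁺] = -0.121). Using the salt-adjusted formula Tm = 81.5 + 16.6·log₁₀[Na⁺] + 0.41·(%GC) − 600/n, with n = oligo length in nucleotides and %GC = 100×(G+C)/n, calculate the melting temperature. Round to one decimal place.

Length n = 32. T=6, G=11, A=6, C=9
G+C = 20, so %GC = 20/32 × 100 = 62.5%
Salt term: 16.6 × (-0.121) = -2.009
GC term: 0.41 × 62.5 = 25.625; length term: −600/32 = −18.75
Tm = 81.5 + (-2.009) + 25.625 − 18.75 = 86.366 → 86.4°C

86.4°C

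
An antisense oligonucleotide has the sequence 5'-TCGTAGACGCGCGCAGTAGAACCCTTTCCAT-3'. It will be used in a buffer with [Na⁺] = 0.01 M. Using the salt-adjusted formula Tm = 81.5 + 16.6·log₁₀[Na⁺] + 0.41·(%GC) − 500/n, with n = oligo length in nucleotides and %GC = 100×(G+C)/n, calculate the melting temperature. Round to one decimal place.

54.7°C

Length n = 31. T=7, A=7, G=7, C=10
G+C = 17, so %GC = 17/31 × 100 = 54.839%
Salt term: 16.6 × (-2) = -33.2
GC term: 0.41 × 54.839 = 22.484; length term: −500/31 = −16.129
Tm = 81.5 + (-33.2) + 22.484 − 16.129 = 54.655 → 54.7°C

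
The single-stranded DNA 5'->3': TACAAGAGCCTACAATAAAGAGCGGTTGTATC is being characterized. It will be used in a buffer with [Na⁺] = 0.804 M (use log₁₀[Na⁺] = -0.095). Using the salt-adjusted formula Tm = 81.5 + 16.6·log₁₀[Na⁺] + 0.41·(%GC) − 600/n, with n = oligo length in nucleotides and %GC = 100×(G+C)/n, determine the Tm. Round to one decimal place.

Length n = 32. Counting bases: G=7, A=12, C=6, T=7
G+C = 13, so %GC = 13/32 × 100 = 40.625%
Salt term: 16.6 × (-0.095) = -1.577
GC term: 0.41 × 40.625 = 16.656; length term: −600/32 = −18.75
Tm = 81.5 + (-1.577) + 16.656 − 18.75 = 77.829 → 77.8°C

77.8°C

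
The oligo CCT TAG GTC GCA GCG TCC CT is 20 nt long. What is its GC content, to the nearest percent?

65%

Base counts: T=5, A=2, C=8, G=5
G+C = 5 + 8 = 13 out of 20 bases
%GC = 13/20 × 100 = 65% ≈ 65%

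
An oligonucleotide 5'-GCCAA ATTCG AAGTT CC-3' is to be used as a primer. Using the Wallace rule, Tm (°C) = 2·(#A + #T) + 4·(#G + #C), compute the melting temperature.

T=4, C=5, A=5, G=3
So N_AT = 9 and N_GC = 8.
Tm = 2×9 + 4×8 = 50°C

50°C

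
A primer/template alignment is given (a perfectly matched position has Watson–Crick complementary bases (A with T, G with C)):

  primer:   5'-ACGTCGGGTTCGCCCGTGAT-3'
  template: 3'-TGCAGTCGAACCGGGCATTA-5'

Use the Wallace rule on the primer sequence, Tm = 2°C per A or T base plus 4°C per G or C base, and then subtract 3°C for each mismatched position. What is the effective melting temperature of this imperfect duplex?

54°C

Primer base counts: A=2, T=5, G=7, C=6 → A+T=7, G+C=13
Perfect-match Tm = 2(7) + 4(13) = 14 + 52 = 66°C
Mismatches (positions where the bases are not complementary): 4 (at positions 6, 8, 11, 18)
Effective Tm = 66 − 4×3 = 66 − 12 = 54°C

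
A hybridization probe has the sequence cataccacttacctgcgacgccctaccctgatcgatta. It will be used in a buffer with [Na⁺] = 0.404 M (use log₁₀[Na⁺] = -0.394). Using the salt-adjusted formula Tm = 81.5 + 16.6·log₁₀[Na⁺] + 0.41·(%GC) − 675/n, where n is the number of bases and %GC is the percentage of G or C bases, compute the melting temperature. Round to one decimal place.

Length n = 38. C=15, A=9, T=9, G=5
G+C = 20, so %GC = 20/38 × 100 = 52.632%
Salt term: 16.6 × (-0.394) = -6.54
GC term: 0.41 × 52.632 = 21.579; length term: −675/38 = −17.763
Tm = 81.5 + (-6.54) + 21.579 − 17.763 = 78.776 → 78.8°C

78.8°C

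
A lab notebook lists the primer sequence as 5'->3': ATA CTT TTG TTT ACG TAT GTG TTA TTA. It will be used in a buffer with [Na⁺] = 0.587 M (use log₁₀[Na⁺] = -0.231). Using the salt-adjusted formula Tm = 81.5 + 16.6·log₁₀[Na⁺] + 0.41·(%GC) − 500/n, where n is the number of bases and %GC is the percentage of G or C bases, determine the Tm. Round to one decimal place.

Length n = 27. A=6, G=4, C=2, T=15
G+C = 6, so %GC = 6/27 × 100 = 22.222%
Salt term: 16.6 × (-0.231) = -3.835
GC term: 0.41 × 22.222 = 9.111; length term: −500/27 = −18.519
Tm = 81.5 + (-3.835) + 9.111 − 18.519 = 68.257 → 68.3°C

68.3°C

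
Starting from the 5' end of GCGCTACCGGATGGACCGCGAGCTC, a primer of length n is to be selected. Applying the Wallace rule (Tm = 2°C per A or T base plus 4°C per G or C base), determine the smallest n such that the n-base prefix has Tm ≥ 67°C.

First 19 bases: GCGCTACCGGATGGACCGC → Tm = 66°C (< 67°C)
First 20 bases: GCGCTACCGGATGGACCGCG → Tm = 70°C (≥ 67°C)
Each additional base adds 2°C (A/T) or 4°C (G/C), so Tm is non-decreasing in n; n = 20 is the first length to reach 67°C.

n = 20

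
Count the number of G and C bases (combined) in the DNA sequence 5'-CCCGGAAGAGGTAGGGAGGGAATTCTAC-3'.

16

A=8, C=5, G=11, T=4
G+C = 11 + 5 = 16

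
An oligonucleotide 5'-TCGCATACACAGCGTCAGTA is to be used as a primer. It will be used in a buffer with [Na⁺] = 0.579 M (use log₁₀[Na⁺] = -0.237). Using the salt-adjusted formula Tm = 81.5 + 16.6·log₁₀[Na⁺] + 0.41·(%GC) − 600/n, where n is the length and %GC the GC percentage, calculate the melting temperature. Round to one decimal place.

Length n = 20. Base counts: C=6, A=6, T=4, G=4
G+C = 10, so %GC = 10/20 × 100 = 50%
Salt term: 16.6 × (-0.237) = -3.934
GC term: 0.41 × 50 = 20.5; length term: −600/20 = −30
Tm = 81.5 + (-3.934) + 20.5 − 30 = 68.066 → 68.1°C

68.1°C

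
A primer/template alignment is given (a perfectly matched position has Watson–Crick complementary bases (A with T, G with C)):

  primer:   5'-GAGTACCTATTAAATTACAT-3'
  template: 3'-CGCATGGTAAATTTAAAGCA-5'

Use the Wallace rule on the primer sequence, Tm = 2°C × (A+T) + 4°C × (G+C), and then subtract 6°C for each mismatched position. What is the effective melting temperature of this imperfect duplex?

Primer base counts: A=8, T=7, G=2, C=3 → A+T=15, G+C=5
Perfect-match Tm = 2(15) + 4(5) = 30 + 20 = 50°C
Mismatches (positions where the bases are not complementary): 5 (at positions 2, 8, 9, 17, 19)
Effective Tm = 50 − 5×6 = 50 − 30 = 20°C

20°C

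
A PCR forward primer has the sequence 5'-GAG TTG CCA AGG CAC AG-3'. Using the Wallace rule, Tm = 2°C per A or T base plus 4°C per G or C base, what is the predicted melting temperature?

Base counts: C=4, T=2, A=5, G=6
A+T = 7, G+C = 10
Tm = 2×7 + 4×10 = 54°C

54°C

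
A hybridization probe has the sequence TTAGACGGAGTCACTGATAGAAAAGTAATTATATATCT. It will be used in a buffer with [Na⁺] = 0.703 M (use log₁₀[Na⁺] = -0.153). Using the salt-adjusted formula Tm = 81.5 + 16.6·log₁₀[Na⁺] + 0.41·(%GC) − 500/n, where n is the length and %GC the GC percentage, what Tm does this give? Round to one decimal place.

77.7°C

Length n = 38. C=4, A=15, T=12, G=7
G+C = 11, so %GC = 11/38 × 100 = 28.947%
Salt term: 16.6 × (-0.153) = -2.54
GC term: 0.41 × 28.947 = 11.868; length term: −500/38 = −13.158
Tm = 81.5 + (-2.54) + 11.868 − 13.158 = 77.67 → 77.7°C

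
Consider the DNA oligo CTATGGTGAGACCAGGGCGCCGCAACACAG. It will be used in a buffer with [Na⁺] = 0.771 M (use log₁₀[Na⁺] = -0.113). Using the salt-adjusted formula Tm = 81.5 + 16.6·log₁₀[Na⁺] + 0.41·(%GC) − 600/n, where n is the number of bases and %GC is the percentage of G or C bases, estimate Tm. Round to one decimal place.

Length n = 30. C=9, T=3, G=10, A=8
G+C = 19, so %GC = 19/30 × 100 = 63.333%
Salt term: 16.6 × (-0.113) = -1.876
GC term: 0.41 × 63.333 = 25.967; length term: −600/30 = −20
Tm = 81.5 + (-1.876) + 25.967 − 20 = 85.591 → 85.6°C

85.6°C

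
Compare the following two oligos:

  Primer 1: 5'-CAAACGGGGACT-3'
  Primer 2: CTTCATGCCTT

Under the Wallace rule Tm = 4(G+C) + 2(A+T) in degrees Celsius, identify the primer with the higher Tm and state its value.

Primer 1: A+T=5, G+C=7 → Tm = 2(5)+4(7) = 38°C
Primer 2: A+T=6, G+C=5 → Tm = 2(6)+4(5) = 32°C
38°C vs 32°C → primer 1 is higher.

Primer 1, 38°C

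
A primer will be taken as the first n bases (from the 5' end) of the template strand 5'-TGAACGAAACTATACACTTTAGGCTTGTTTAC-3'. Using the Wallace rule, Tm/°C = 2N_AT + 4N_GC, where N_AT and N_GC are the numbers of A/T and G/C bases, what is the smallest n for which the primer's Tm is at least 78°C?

n = 29

First 28 bases: TGAACGAAACTATACACTTTAGGCTTGT → Tm = 76°C (< 78°C)
First 29 bases: TGAACGAAACTATACACTTTAGGCTTGTT → Tm = 78°C (≥ 78°C)
Since every base adds ≥2°C, Tm only increases with n, so the threshold is first crossed at n = 29.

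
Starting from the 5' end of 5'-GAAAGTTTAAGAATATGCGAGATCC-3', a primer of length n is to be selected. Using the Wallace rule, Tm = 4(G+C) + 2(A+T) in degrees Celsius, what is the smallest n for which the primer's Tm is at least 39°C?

First 16 bases: GAAAGTTTAAGAATAT → Tm = 38°C (< 39°C)
First 17 bases: GAAAGTTTAAGAATATG → Tm = 42°C (≥ 39°C)
Since every base adds ≥2°C, Tm only increases with n, so the threshold is first crossed at n = 17.

n = 17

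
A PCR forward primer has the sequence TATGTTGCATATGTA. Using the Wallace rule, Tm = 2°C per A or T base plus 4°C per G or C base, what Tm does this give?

Counting bases: G=3, C=1, T=7, A=4
AT pairs contribute 11, GC pairs contribute 4.
Tm = 4·4 + 2·11 = 16 + 22 = 38°C

38°C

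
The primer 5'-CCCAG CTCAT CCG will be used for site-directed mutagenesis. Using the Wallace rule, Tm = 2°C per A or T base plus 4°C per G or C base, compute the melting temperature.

C=7, A=2, T=2, G=2
So N_AT = 4 and N_GC = 9.
Tm = 2(4) + 4(9) = 8 + 36 = 44°C

44°C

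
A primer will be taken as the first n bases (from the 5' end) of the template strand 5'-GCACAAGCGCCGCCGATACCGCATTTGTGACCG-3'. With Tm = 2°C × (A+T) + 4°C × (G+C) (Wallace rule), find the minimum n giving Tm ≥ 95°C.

n = 30

First 29 bases: GCACAAGCGCCGCCGATACCGCATTTGTG → Tm = 94°C (< 95°C)
First 30 bases: GCACAAGCGCCGCCGATACCGCATTTGTGA → Tm = 96°C (≥ 95°C)
Since every base adds ≥2°C, Tm only increases with n, so the threshold is first crossed at n = 30.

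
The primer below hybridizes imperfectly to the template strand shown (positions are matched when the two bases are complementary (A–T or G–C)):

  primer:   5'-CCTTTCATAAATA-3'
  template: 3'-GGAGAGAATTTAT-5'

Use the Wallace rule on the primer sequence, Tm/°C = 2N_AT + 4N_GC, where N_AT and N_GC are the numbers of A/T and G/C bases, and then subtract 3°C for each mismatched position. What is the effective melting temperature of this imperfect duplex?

26°C

Primer base counts: A=5, T=5, G=0, C=3 → A+T=10, G+C=3
Perfect-match Tm = 2(10) + 4(3) = 20 + 12 = 32°C
Mismatches (positions where the bases are not complementary): 2 (at positions 4, 7)
Effective Tm = 32 − 2×3 = 32 − 6 = 26°C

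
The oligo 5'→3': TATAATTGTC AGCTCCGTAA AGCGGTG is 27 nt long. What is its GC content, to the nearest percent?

44%

Counting bases: C=5, A=7, T=8, G=7
G+C = 7 + 5 = 12 out of 27 bases
%GC = 12/27 × 100 = 44.44% ≈ 44%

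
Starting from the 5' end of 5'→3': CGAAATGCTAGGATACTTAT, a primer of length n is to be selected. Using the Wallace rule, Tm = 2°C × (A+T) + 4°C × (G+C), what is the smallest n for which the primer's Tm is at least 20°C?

First 6 bases: CGAAAT → Tm = 16°C (< 20°C)
First 7 bases: CGAAATG → Tm = 20°C (≥ 20°C)
Since every base adds ≥2°C, Tm only increases with n, so the threshold is first crossed at n = 7.

n = 7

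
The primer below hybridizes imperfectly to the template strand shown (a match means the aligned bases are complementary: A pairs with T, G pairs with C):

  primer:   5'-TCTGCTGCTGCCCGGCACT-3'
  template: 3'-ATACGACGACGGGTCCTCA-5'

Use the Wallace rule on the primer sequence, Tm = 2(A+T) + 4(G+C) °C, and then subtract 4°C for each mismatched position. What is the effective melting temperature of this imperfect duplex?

48°C

Primer base counts: A=1, T=5, G=5, C=8 → A+T=6, G+C=13
Perfect-match Tm = 2(6) + 4(13) = 12 + 52 = 64°C
Mismatches (positions where the bases are not complementary): 4 (at positions 2, 14, 16, 18)
Effective Tm = 64 − 4×4 = 64 − 16 = 48°C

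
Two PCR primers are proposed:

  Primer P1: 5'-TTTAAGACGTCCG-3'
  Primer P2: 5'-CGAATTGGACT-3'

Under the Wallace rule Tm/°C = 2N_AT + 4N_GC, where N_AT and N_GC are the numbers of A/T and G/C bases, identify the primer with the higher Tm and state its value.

Primer P1: A+T=7, G+C=6 → Tm = 2(7)+4(6) = 38°C
Primer P2: A+T=6, G+C=5 → Tm = 2(6)+4(5) = 32°C
38°C vs 32°C → primer P1 is higher.

Primer P1, 38°C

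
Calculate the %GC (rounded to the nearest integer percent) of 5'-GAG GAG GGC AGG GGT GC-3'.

76%

Base counts: G=11, A=3, C=2, T=1
G+C = 11 + 2 = 13 out of 17 bases
%GC = 13/17 × 100 = 76.47% ≈ 76%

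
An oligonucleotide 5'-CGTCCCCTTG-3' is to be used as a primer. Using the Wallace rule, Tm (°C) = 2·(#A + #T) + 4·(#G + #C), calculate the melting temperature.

A=0, T=3, C=5, G=2
So N_AT = 3 and N_GC = 7.
Tm = 2×3 + 4×7 = 34°C

34°C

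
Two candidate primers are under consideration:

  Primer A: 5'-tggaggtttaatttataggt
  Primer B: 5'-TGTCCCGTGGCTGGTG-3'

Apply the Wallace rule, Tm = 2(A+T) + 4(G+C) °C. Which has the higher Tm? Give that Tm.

Primer B, 54°C

Primer A: A+T=14, G+C=6 → Tm = 2(14)+4(6) = 52°C
Primer B: A+T=5, G+C=11 → Tm = 2(5)+4(11) = 54°C
52°C vs 54°C → primer B is higher.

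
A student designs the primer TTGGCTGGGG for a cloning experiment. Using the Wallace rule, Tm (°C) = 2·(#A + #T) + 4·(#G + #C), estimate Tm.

Base counts: G=6, A=0, T=3, C=1
So N_AT = 3 and N_GC = 7.
Tm = 2(3) + 4(7) = 6 + 28 = 34°C

34°C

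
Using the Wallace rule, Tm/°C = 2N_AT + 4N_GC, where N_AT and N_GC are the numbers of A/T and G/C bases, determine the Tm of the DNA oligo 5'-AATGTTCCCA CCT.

Base counts: A=3, T=4, G=1, C=5
So N_AT = 7 and N_GC = 6.
Tm = 2(7) + 4(6) = 14 + 24 = 38°C

38°C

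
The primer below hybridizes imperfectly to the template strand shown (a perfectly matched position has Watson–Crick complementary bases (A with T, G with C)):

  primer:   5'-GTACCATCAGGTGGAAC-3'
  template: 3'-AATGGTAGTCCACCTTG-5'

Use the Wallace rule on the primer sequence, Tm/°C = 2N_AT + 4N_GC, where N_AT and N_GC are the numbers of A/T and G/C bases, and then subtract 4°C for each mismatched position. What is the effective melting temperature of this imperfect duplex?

Primer base counts: A=5, T=3, G=5, C=4 → A+T=8, G+C=9
Perfect-match Tm = 2(8) + 4(9) = 16 + 36 = 52°C
Mismatches (positions where the bases are not complementary): 1 (at position 1)
Effective Tm = 52 − 1×4 = 52 − 4 = 48°C

48°C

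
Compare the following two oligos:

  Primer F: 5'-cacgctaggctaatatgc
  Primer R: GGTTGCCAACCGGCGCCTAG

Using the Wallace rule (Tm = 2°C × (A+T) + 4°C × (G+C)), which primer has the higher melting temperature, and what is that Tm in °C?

Primer F: A+T=9, G+C=9 → Tm = 2(9)+4(9) = 54°C
Primer R: A+T=6, G+C=14 → Tm = 2(6)+4(14) = 68°C
54°C vs 68°C → primer R is higher.

Primer R, 68°C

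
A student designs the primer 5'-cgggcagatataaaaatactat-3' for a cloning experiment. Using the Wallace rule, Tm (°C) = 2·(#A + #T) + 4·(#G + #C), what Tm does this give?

58°C

Counting bases: T=5, G=4, A=10, C=3
AT pairs contribute 15, GC pairs contribute 7.
Tm = 2(15) + 4(7) = 30 + 28 = 58°C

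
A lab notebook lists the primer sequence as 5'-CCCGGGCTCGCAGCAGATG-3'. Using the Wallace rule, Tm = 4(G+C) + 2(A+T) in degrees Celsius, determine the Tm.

66°C

C=7, A=3, T=2, G=7
AT pairs contribute 5, GC pairs contribute 14.
Tm = 4·14 + 2·5 = 56 + 10 = 66°C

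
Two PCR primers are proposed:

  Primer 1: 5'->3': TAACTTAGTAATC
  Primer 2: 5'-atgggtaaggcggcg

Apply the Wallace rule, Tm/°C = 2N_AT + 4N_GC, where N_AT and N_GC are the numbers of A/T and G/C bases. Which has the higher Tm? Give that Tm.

Primer 2, 50°C

Primer 1: A+T=10, G+C=3 → Tm = 2(10)+4(3) = 32°C
Primer 2: A+T=5, G+C=10 → Tm = 2(5)+4(10) = 50°C
32°C vs 50°C → primer 2 is higher.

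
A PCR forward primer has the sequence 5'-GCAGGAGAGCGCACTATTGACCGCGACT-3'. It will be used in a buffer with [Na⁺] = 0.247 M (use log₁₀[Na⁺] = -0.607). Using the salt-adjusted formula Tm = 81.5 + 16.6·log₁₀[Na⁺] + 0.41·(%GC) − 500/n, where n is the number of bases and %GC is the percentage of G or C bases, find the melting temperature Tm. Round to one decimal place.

Length n = 28. Counting bases: C=8, T=4, A=7, G=9
G+C = 17, so %GC = 17/28 × 100 = 60.714%
Salt term: 16.6 × (-0.607) = -10.076
GC term: 0.41 × 60.714 = 24.893; length term: −500/28 = −17.857
Tm = 81.5 + (-10.076) + 24.893 − 17.857 = 78.46 → 78.5°C

78.5°C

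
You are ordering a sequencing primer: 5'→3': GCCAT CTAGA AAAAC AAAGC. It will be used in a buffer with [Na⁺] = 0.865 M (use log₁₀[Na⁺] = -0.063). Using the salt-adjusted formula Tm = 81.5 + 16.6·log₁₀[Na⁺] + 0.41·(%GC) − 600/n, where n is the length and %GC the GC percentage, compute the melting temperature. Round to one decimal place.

66.9°C

Length n = 20. Counting bases: T=2, A=10, C=5, G=3
G+C = 8, so %GC = 8/20 × 100 = 40%
Salt term: 16.6 × (-0.063) = -1.046
GC term: 0.41 × 40 = 16.4; length term: −600/20 = −30
Tm = 81.5 + (-1.046) + 16.4 − 30 = 66.854 → 66.9°C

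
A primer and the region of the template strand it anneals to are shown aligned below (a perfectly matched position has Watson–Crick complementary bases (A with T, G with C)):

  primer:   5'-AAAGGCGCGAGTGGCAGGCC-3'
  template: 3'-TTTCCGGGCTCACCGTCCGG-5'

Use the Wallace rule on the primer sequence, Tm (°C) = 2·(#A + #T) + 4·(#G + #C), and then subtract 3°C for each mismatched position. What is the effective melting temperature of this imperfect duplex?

Primer base counts: A=5, T=1, G=9, C=5 → A+T=6, G+C=14
Perfect-match Tm = 2(6) + 4(14) = 12 + 56 = 68°C
Mismatches (positions where the bases are not complementary): 1 (at position 7)
Effective Tm = 68 − 1×3 = 68 − 3 = 65°C

65°C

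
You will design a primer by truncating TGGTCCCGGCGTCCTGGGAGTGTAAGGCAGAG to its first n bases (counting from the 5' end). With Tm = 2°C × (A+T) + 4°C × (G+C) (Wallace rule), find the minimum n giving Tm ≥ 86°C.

n = 26

First 25 bases: TGGTCCCGGCGTCCTGGGAGTGTAA → Tm = 82°C (< 86°C)
First 26 bases: TGGTCCCGGCGTCCTGGGAGTGTAAG → Tm = 86°C (≥ 86°C)
Each additional base adds 2°C (A/T) or 4°C (G/C), so Tm is non-decreasing in n; n = 26 is the first length to reach 86°C.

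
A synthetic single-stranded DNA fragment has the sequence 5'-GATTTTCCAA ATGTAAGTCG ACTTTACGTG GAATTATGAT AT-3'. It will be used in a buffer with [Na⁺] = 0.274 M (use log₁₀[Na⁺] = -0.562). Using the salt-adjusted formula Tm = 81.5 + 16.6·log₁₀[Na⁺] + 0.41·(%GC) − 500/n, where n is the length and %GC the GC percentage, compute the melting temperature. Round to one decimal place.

Length n = 42. Base counts: C=5, T=16, G=8, A=13
G+C = 13, so %GC = 13/42 × 100 = 30.952%
Salt term: 16.6 × (-0.562) = -9.329
GC term: 0.41 × 30.952 = 12.69; length term: −500/42 = −11.905
Tm = 81.5 + (-9.329) + 12.69 − 11.905 = 72.956 → 73.0°C

73.0°C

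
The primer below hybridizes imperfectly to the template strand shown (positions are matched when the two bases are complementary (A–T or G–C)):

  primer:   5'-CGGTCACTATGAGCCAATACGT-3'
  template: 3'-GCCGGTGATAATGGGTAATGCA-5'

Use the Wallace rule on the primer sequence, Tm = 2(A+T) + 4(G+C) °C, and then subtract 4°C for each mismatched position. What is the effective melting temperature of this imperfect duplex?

Primer base counts: A=6, T=5, G=5, C=6 → A+T=11, G+C=11
Perfect-match Tm = 2(11) + 4(11) = 22 + 44 = 66°C
Mismatches (positions where the bases are not complementary): 4 (at positions 4, 11, 13, 17)
Effective Tm = 66 − 4×4 = 66 − 16 = 50°C

50°C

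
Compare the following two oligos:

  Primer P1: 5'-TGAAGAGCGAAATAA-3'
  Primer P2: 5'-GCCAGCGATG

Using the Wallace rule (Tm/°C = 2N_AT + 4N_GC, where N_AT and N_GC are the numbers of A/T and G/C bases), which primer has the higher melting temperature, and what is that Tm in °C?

Primer P1, 40°C

Primer P1: A+T=10, G+C=5 → Tm = 2(10)+4(5) = 40°C
Primer P2: A+T=3, G+C=7 → Tm = 2(3)+4(7) = 34°C
40°C vs 34°C → primer P1 is higher.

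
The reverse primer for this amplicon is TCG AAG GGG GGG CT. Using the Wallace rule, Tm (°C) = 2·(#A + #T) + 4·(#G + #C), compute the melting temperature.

48°C

G=8, T=2, C=2, A=2
A+T = 4, G+C = 10
Tm = 4·10 + 2·4 = 40 + 8 = 48°C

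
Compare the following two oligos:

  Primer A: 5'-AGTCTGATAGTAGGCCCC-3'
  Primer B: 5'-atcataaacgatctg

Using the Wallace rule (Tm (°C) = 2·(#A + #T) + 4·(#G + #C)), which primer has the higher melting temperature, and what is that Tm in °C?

Primer A, 56°C

Primer A: A+T=8, G+C=10 → Tm = 2(8)+4(10) = 56°C
Primer B: A+T=10, G+C=5 → Tm = 2(10)+4(5) = 40°C
56°C vs 40°C → primer A is higher.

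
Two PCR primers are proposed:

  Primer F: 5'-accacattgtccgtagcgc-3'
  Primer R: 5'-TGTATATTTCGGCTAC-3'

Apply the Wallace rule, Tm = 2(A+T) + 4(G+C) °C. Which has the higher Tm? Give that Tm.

Primer F: A+T=8, G+C=11 → Tm = 2(8)+4(11) = 60°C
Primer R: A+T=10, G+C=6 → Tm = 2(10)+4(6) = 44°C
60°C vs 44°C → primer F is higher.

Primer F, 60°C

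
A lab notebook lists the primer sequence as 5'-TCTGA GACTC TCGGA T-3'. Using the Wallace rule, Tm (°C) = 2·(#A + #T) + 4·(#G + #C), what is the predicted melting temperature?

48°C

Base counts: T=5, G=4, A=3, C=4
So N_AT = 8 and N_GC = 8.
Tm = 2(8) + 4(8) = 16 + 32 = 48°C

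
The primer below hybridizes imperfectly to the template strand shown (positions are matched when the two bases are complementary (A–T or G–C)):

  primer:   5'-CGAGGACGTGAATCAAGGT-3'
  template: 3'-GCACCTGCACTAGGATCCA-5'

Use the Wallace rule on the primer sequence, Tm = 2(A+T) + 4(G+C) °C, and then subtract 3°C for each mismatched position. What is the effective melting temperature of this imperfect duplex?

Primer base counts: A=6, T=3, G=7, C=3 → A+T=9, G+C=10
Perfect-match Tm = 2(9) + 4(10) = 18 + 40 = 58°C
Mismatches (positions where the bases are not complementary): 4 (at positions 3, 12, 13, 15)
Effective Tm = 58 − 4×3 = 58 − 12 = 46°C

46°C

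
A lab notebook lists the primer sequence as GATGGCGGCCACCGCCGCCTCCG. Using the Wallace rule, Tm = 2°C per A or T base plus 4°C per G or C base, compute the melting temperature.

Counting bases: G=8, A=2, C=11, T=2
AT pairs contribute 4, GC pairs contribute 19.
Tm = 2(4) + 4(19) = 8 + 76 = 84°C

84°C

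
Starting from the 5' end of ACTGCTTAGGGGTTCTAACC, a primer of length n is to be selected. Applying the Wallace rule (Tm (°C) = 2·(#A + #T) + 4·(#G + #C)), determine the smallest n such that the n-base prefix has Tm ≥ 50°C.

First 16 bases: ACTGCTTAGGGGTTCT → Tm = 48°C (< 50°C)
First 17 bases: ACTGCTTAGGGGTTCTA → Tm = 50°C (≥ 50°C)
Each additional base adds 2°C (A/T) or 4°C (G/C), so Tm is non-decreasing in n; n = 17 is the first length to reach 50°C.

n = 17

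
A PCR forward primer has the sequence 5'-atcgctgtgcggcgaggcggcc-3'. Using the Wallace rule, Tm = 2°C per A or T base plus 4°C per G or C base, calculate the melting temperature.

Counting bases: T=3, A=2, C=7, G=10
So N_AT = 5 and N_GC = 17.
Tm = 2(5) + 4(17) = 10 + 68 = 78°C

78°C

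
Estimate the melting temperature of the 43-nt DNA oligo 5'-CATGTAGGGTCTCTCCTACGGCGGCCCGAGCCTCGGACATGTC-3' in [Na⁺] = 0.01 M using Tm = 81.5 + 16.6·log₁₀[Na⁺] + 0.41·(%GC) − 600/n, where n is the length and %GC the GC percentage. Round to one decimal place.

61.0°C

Length n = 43. A=6, C=15, T=9, G=13
G+C = 28, so %GC = 28/43 × 100 = 65.116%
Salt term: 16.6 × (-2) = -33.2
GC term: 0.41 × 65.116 = 26.698; length term: −600/43 = −13.953
Tm = 81.5 + (-33.2) + 26.698 − 13.953 = 61.045 → 61.0°C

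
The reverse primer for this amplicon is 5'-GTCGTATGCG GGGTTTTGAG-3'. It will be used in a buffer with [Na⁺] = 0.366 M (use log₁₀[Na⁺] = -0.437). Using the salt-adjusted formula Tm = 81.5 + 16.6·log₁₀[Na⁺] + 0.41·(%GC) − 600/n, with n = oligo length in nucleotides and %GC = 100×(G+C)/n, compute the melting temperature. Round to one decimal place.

Length n = 20. Scanning the sequence gives T=7, G=9, A=2, C=2.
G+C = 11, so %GC = 11/20 × 100 = 55%
Salt term: 16.6 × (-0.437) = -7.254
GC term: 0.41 × 55 = 22.55; length term: −600/20 = −30
Tm = 81.5 + (-7.254) + 22.55 − 30 = 66.796 → 66.8°C

66.8°C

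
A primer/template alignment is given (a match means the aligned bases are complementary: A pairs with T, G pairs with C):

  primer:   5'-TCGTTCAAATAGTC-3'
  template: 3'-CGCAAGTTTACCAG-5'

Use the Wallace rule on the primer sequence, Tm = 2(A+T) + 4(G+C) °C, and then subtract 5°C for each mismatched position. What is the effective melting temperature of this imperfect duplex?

28°C

Primer base counts: A=4, T=5, G=2, C=3 → A+T=9, G+C=5
Perfect-match Tm = 2(9) + 4(5) = 18 + 20 = 38°C
Mismatches (positions where the bases are not complementary): 2 (at positions 1, 11)
Effective Tm = 38 − 2×5 = 38 − 10 = 28°C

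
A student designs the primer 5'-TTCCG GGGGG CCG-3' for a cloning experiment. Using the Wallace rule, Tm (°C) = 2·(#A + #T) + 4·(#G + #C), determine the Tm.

A=0, C=4, G=7, T=2
So N_AT = 2 and N_GC = 11.
Tm = 2(2) + 4(11) = 4 + 44 = 48°C

48°C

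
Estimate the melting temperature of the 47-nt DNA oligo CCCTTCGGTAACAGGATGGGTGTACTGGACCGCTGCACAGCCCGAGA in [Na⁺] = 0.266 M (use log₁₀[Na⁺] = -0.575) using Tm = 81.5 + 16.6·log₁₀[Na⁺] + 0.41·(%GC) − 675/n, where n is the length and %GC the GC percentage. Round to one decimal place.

Length n = 47. Counting bases: C=14, G=15, A=10, T=8
G+C = 29, so %GC = 29/47 × 100 = 61.702%
Salt term: 16.6 × (-0.575) = -9.545
GC term: 0.41 × 61.702 = 25.298; length term: −675/47 = −14.362
Tm = 81.5 + (-9.545) + 25.298 − 14.362 = 82.891 → 82.9°C

82.9°C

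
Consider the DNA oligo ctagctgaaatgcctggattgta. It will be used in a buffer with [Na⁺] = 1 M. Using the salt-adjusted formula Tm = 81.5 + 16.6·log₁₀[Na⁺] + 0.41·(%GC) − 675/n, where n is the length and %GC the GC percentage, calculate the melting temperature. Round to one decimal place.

70.0°C

Length n = 23. C=4, A=6, T=7, G=6
G+C = 10, so %GC = 10/23 × 100 = 43.478%
Salt term: 16.6 × (0) = 0
GC term: 0.41 × 43.478 = 17.826; length term: −675/23 = −29.348
Tm = 81.5 + (0) + 17.826 − 29.348 = 69.978 → 70.0°C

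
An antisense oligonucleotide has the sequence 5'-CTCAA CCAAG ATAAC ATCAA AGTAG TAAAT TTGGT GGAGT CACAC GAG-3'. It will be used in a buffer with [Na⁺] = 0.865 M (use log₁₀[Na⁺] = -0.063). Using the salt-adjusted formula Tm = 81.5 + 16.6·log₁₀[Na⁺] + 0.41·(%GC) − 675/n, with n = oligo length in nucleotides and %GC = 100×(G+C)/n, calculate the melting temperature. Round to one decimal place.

Length n = 48. Scanning the sequence gives A=19, T=10, C=9, G=10.
G+C = 19, so %GC = 19/48 × 100 = 39.583%
Salt term: 16.6 × (-0.063) = -1.046
GC term: 0.41 × 39.583 = 16.229; length term: −675/48 = −14.062
Tm = 81.5 + (-1.046) + 16.229 − 14.062 = 82.621 → 82.6°C

82.6°C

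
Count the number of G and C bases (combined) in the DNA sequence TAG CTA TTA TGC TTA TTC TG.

6

Scanning the sequence gives G=3, C=3, A=4, T=10.
G+C = 3 + 3 = 6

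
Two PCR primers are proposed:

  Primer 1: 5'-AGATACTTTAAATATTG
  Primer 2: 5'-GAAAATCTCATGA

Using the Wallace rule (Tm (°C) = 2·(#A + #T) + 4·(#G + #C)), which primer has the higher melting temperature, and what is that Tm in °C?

Primer 1: A+T=14, G+C=3 → Tm = 2(14)+4(3) = 40°C
Primer 2: A+T=9, G+C=4 → Tm = 2(9)+4(4) = 34°C
40°C vs 34°C → primer 1 is higher.

Primer 1, 40°C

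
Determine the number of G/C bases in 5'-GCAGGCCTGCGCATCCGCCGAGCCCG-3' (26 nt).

G=9, C=12, T=2, A=3
G+C = 9 + 12 = 21

21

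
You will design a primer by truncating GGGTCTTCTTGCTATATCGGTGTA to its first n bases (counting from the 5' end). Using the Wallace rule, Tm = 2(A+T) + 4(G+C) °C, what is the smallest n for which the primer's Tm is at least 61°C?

n = 21

First 20 bases: GGGTCTTCTTGCTATATCGG → Tm = 60°C (< 61°C)
First 21 bases: GGGTCTTCTTGCTATATCGGT → Tm = 62°C (≥ 61°C)
Since every base adds ≥2°C, Tm only increases with n, so the threshold is first crossed at n = 21.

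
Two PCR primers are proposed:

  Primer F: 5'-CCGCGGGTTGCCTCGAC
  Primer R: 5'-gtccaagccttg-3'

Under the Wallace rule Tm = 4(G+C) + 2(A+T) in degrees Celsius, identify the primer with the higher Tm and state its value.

Primer F, 60°C

Primer F: A+T=4, G+C=13 → Tm = 2(4)+4(13) = 60°C
Primer R: A+T=5, G+C=7 → Tm = 2(5)+4(7) = 38°C
60°C vs 38°C → primer F is higher.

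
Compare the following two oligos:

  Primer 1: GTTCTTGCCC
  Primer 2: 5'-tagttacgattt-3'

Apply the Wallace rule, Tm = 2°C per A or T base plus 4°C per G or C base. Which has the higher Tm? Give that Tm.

Primer 1: A+T=4, G+C=6 → Tm = 2(4)+4(6) = 32°C
Primer 2: A+T=9, G+C=3 → Tm = 2(9)+4(3) = 30°C
32°C vs 30°C → primer 1 is higher.

Primer 1, 32°C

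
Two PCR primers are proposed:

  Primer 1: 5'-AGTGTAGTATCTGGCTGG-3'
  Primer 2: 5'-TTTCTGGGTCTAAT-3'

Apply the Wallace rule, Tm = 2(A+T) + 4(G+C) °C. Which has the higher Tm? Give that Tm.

Primer 1, 54°C

Primer 1: A+T=9, G+C=9 → Tm = 2(9)+4(9) = 54°C
Primer 2: A+T=9, G+C=5 → Tm = 2(9)+4(5) = 38°C
54°C vs 38°C → primer 1 is higher.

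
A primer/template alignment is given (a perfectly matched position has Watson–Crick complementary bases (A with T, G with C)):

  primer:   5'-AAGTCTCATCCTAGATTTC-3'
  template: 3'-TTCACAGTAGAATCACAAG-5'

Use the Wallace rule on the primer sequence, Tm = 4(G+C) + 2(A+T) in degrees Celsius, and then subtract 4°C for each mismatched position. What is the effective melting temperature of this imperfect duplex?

Primer base counts: A=5, T=7, G=2, C=5 → A+T=12, G+C=7
Perfect-match Tm = 2(12) + 4(7) = 24 + 28 = 52°C
Mismatches (positions where the bases are not complementary): 4 (at positions 5, 11, 15, 16)
Effective Tm = 52 − 4×4 = 52 − 16 = 36°C

36°C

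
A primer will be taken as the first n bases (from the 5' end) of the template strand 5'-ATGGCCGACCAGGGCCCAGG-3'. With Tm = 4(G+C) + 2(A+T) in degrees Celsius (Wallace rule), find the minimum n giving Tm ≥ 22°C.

n = 7

First 6 bases: ATGGCC → Tm = 20°C (< 22°C)
First 7 bases: ATGGCCG → Tm = 24°C (≥ 22°C)
Each additional base adds 2°C (A/T) or 4°C (G/C), so Tm is non-decreasing in n; n = 7 is the first length to reach 22°C.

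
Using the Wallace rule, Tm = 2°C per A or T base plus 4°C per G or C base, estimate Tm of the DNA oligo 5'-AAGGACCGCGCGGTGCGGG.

Counting bases: T=1, A=3, G=10, C=5
So N_AT = 4 and N_GC = 15.
Tm = 2(4) + 4(15) = 8 + 60 = 68°C

68°C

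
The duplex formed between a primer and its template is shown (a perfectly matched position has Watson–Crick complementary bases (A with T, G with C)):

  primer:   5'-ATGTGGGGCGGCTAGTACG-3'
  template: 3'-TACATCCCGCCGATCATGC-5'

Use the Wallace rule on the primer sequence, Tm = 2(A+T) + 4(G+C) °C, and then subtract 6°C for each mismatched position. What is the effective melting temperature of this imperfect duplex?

Primer base counts: A=3, T=4, G=9, C=3 → A+T=7, G+C=12
Perfect-match Tm = 2(7) + 4(12) = 14 + 48 = 62°C
Mismatches (positions where the bases are not complementary): 1 (at position 5)
Effective Tm = 62 − 1×6 = 62 − 6 = 56°C

56°C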